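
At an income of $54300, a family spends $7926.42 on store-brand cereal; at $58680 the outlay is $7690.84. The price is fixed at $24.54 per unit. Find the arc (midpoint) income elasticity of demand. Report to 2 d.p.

With a constant price, Q₁ = 7926.42/24.54 = 323.000 and Q₂ = 7690.84/24.54 = 313.400 (equivalently, work directly with expenditure since P cancels).
Midpoint %ΔQ = (7690.84 − 7926.42)/7808.63 = -0.03017; midpoint %ΔI = (58680 − 54300)/56490 = 0.07754.
η = -0.03017 / 0.07754 = -0.39.

-0.39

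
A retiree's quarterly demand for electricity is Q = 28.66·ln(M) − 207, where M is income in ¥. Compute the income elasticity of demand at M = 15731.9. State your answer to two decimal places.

0.41

At M = 15731.9: Q = 69.954.
dQ/dM = 28.66/M = 0.00182178 at this income.
η = (dQ/dM)·(M/Q) = 0.00182178 × (15731.9/69.954) = 0.41.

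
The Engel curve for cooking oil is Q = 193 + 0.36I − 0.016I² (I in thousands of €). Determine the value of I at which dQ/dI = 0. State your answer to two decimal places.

11.25

dQ/dI = 0.36 − 0.032I.
The good is inferior where dQ/dI < 0. Setting dQ/dI = 0 gives I = 0.36 / 0.032 = 11.25.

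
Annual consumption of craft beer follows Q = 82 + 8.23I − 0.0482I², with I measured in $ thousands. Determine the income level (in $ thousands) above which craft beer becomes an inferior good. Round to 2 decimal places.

dQ/dI = 8.23 − 0.0964I.
The good is inferior where dQ/dI < 0. Setting dQ/dI = 0 gives I = 8.23 / 0.0964 = 85.37.

85.37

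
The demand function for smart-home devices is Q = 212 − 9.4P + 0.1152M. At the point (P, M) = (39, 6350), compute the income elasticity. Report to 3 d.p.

1.268

At P = 39, M = 6350: Q = 576.920.
Holding P constant, ∂Q/∂M = 0.1152.
η_M = (∂Q/∂M)·(M/Q) = 0.1152 × (6350/576.920) = 1.268.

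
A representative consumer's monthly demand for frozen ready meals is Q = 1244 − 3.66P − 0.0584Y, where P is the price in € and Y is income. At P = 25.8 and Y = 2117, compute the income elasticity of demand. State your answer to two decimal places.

At P = 25.8, Y = 2117: Q = 1025.939.
Holding P constant, ∂Q/∂Y = −0.0584.
η_Y = (∂Q/∂Y)·(Y/Q) = -0.0584 × (2117/1025.939) = -0.12.

-0.12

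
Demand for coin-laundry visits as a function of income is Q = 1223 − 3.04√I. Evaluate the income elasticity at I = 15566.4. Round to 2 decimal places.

At I = 15566.4: Q = 843.713.
dQ/dI = -3.04/(2√I) = -0.0121829 at this income.
η = (dQ/dI)·(I/Q) = -0.0121829 × (15566.4/843.713) = -0.22.

-0.22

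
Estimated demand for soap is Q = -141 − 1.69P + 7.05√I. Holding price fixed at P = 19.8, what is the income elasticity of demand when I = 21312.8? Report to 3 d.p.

0.602

At P = 19.8, I = 21312.8: Q = 854.761.
Holding P constant, ∂Q/∂I = 7.05/(2√I) = 0.0241456.
η_I = (∂Q/∂I)·(I/Q) = 0.0241456 × (21312.8/854.761) = 0.602.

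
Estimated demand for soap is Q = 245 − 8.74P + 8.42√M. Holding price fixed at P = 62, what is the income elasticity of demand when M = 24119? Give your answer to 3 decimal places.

At P = 62, M = 24119: Q = 1010.771.
Holding P constant, ∂Q/∂M = 8.42/(2√M) = 0.0271083.
η_M = (∂Q/∂M)·(M/Q) = 0.0271083 × (24119/1010.771) = 0.647.

0.647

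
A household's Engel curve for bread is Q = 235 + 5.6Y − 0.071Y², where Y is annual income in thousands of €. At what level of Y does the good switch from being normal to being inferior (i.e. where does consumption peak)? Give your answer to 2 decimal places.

39.44

dQ/dY = 5.6 − 0.142Y.
The good is inferior where dQ/dY < 0. Setting dQ/dY = 0 gives Y = 5.6 / 0.142 = 39.44.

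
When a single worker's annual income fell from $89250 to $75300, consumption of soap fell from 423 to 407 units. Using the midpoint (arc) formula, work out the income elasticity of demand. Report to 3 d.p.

0.227

ΔQ = 407 − 423 = -16; midpoint Q̄ = (423 + 407)/2 = 415.
ΔI = 75300 − 89250 = -13950; midpoint Ī = (89250 + 75300)/2 = 82275.
η = (ΔQ/Q̄) ÷ (ΔI/Ī) = (-16/415) ÷ (-13950/82275) = 0.227.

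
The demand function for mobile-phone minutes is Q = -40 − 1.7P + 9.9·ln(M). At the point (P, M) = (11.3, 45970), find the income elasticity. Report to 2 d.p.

0.21

At P = 11.3, M = 45970: Q = 47.074.
Holding P constant, ∂Q/∂M = 9.9/M = 0.000215358.
η_M = (∂Q/∂M)·(M/Q) = 0.000215358 × (45970/47.074) = 0.21.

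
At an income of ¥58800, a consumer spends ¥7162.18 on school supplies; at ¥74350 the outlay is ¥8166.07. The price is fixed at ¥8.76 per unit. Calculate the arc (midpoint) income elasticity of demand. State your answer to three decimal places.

With a constant price, Q₁ = 7162.18/8.76 = 817.600 and Q₂ = 8166.07/8.76 = 932.200 (equivalently, work directly with expenditure since P cancels).
Midpoint %ΔQ = (8166.07 − 7162.18)/7664.13 = 0.13099; midpoint %ΔI = (74350 − 58800)/66575 = 0.23357.
η = 0.13099 / 0.23357 = 0.561.

0.561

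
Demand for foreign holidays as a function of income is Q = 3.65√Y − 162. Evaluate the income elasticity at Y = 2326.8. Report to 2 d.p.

At Y = 2326.8: Q = 14.065.
dQ/dY = 3.65/(2√Y) = 0.0378341 at this income.
η = (dQ/dY)·(Y/Q) = 0.0378341 × (2326.8/14.065) = 6.26.

6.26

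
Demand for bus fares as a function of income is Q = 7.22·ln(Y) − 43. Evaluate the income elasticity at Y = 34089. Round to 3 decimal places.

At Y = 34089: Q = 32.353.
dQ/dY = 7.22/Y = 0.000211799 at this income.
η = (dQ/dY)·(Y/Q) = 0.000211799 × (34089/32.353) = 0.223.

0.223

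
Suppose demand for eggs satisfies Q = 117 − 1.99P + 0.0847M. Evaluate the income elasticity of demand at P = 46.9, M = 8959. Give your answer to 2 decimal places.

At P = 46.9, M = 8959: Q = 782.496.
Holding P constant, ∂Q/∂M = 0.0847.
η_M = (∂Q/∂M)·(M/Q) = 0.0847 × (8959/782.496) = 0.97.

0.97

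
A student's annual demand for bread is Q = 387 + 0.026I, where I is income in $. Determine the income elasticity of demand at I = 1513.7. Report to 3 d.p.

At I = 1513.7: Q = 426.356.
dQ/dI = 0.026.
η = (dQ/dI)·(I/Q) = 0.026 × (1513.7/426.356) = 0.092.

0.092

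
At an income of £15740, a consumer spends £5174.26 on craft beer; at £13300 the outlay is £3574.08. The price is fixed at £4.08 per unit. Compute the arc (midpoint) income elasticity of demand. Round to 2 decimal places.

With a constant price, Q₁ = 5174.26/4.08 = 1268.201 and Q₂ = 3574.08/4.08 = 876.000 (equivalently, work directly with expenditure since P cancels).
Midpoint %ΔQ = (3574.08 − 5174.26)/4374.17 = -0.36582; midpoint %ΔI = (13300 − 15740)/14520 = -0.16804.
η = -0.36582 / -0.16804 = 2.18.

2.18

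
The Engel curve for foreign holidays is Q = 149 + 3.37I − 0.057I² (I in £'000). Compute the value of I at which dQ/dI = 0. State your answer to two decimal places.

29.56

dQ/dI = 3.37 − 0.114I.
The good is inferior where dQ/dI < 0. Setting dQ/dI = 0 gives I = 3.37 / 0.114 = 29.56.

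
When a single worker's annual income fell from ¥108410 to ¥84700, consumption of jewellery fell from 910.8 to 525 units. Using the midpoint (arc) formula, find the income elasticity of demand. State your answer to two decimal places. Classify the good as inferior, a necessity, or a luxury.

2.19 (luxury)

ΔQ = 525 − 910.8 = -385.8; midpoint Q̄ = (910.8 + 525)/2 = 717.9.
ΔI = 84700 − 108410 = -23710; midpoint Ī = (108410 + 84700)/2 = 96555.
η = (ΔQ/Q̄) ÷ (ΔI/Ī) = (-385.8/717.9) ÷ (-23710/96555) = 2.19.
η > 1 ⇒ luxury.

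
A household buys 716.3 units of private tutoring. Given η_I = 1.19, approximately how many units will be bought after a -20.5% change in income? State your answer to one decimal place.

541.6

%ΔQ ≈ η × %ΔI = 1.19 × (-20.5%) = -24.395%.
New Q ≈ 716.3 × (1 − 0.24395) = 541.6.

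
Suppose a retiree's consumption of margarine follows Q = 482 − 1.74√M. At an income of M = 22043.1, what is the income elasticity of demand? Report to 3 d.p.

At M = 22043.1: Q = 223.664.
dQ/dM = -1.74/(2√M) = -0.0058598 at this income.
η = (dQ/dM)·(M/Q) = -0.0058598 × (22043.1/223.664) = -0.578.

-0.578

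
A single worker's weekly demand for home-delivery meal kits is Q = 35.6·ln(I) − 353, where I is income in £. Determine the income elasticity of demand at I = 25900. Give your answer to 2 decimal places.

At I = 25900: Q = 8.767.
dQ/dI = 35.6/I = 0.00137452 at this income.
η = (dQ/dI)·(I/Q) = 0.00137452 × (25900/8.767) = 4.06.

4.06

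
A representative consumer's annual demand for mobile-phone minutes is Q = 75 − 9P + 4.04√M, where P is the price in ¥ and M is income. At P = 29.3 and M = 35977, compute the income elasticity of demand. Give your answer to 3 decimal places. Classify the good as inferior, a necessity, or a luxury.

At P = 29.3, M = 35977: Q = 577.591.
Holding P constant, ∂Q/∂M = 4.04/(2√M) = 0.0106497.
η_M = (∂Q/∂M)·(M/Q) = 0.0106497 × (35977/577.591) = 0.663.
Since 0 < η < 1, this is a necessity.

0.663 (necessity)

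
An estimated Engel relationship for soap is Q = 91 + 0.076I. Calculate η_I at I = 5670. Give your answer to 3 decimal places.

0.826

At I = 5670: Q = 521.920.
dQ/dI = 0.076.
η = (dQ/dI)·(I/Q) = 0.076 × (5670/521.920) = 0.826.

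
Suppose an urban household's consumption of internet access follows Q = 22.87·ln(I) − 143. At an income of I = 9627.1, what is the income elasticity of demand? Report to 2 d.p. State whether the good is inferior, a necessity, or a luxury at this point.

At I = 9627.1: Q = 66.771.
dQ/dI = 22.87/I = 0.00237559 at this income.
η = (dQ/dI)·(I/Q) = 0.00237559 × (9627.1/66.771) = 0.34.
Since 0 < η < 1, the good is a necessity.

0.34 (necessity)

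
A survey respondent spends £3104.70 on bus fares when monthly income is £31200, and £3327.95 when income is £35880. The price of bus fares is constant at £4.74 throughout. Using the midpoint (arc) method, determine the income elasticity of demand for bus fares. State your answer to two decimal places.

With a constant price, Q₁ = 3104.70/4.74 = 655.000 and Q₂ = 3327.95/4.74 = 702.099 (equivalently, work directly with expenditure since P cancels).
Midpoint %ΔQ = (3327.95 − 3104.70)/3216.33 = 0.06941; midpoint %ΔI = (35880 − 31200)/33540 = 0.13953.
η = 0.06941 / 0.13953 = 0.50.

0.50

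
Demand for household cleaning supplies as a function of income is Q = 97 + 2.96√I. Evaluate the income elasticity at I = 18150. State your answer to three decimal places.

0.402

At I = 18150: Q = 495.777.
dQ/dI = 2.96/(2√I) = 0.0109856 at this income.
η = (dQ/dI)·(I/Q) = 0.0109856 × (18150/495.777) = 0.402.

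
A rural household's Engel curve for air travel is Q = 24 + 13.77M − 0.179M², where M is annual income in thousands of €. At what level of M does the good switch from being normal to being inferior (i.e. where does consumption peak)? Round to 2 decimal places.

dQ/dM = 13.77 − 0.358M.
The good is inferior where dQ/dM < 0. Setting dQ/dM = 0 gives M = 13.77 / 0.358 = 38.46.

38.46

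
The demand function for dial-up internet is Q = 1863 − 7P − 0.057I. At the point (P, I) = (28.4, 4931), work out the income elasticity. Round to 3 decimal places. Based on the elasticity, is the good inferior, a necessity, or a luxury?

At P = 28.4, I = 4931: Q = 1383.133.
Holding P constant, ∂Q/∂I = −0.057.
η_I = (∂Q/∂I)·(I/Q) = -0.057 × (4931/1383.133) = -0.203.
Since η < 0, this is an inferior good.

-0.203 (inferior good)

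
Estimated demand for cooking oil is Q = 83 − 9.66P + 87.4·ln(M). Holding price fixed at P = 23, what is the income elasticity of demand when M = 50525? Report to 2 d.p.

At P = 23, M = 50525: Q = 807.382.
Holding P constant, ∂Q/∂M = 87.4/M = 0.00172984.
η_M = (∂Q/∂M)·(M/Q) = 0.00172984 × (50525/807.382) = 0.11.

0.11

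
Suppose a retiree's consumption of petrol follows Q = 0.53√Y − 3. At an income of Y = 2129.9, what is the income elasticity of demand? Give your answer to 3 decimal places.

0.570

At Y = 2129.9: Q = 21.460.
dQ/dY = 0.53/(2√Y) = 0.00574204 at this income.
η = (dQ/dY)·(Y/Q) = 0.00574204 × (2129.9/21.460) = 0.570.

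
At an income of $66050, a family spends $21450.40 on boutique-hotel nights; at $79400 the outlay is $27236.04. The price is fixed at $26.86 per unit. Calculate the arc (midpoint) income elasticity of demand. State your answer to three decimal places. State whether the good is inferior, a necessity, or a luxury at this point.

1.295 (luxury)

With a constant price, Q₁ = 21450.40/26.86 = 798.600 and Q₂ = 27236.04/26.86 = 1014.000 (equivalently, work directly with expenditure since P cancels).
Midpoint %ΔQ = (27236.04 − 21450.40)/24343.22 = 0.23767; midpoint %ΔI = (79400 − 66050)/72725 = 0.18357.
η = 0.23767 / 0.18357 = 1.295.
η > 1 ⇒ luxury.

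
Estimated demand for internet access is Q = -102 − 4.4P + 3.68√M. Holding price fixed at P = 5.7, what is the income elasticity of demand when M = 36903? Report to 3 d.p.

0.610

At P = 5.7, M = 36903: Q = 579.854.
Holding P constant, ∂Q/∂M = 3.68/(2√M) = 0.00957827.
η_M = (∂Q/∂M)·(M/Q) = 0.00957827 × (36903/579.854) = 0.610.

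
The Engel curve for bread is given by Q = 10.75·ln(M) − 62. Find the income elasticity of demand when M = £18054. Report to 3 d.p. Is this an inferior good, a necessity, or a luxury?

0.248 (necessity)

At M = 18054: Q = 43.362.
dQ/dM = 10.75/M = 0.000595436 at this income.
η = (dQ/dM)·(M/Q) = 0.000595436 × (18054/43.362) = 0.248.
Since 0 < η < 1, the good is a necessity.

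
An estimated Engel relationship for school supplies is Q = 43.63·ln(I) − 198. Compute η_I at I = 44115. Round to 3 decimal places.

0.162

At I = 44115: Q = 268.603.
dQ/dI = 43.63/I = 0.000989006 at this income.
η = (dQ/dI)·(I/Q) = 0.000989006 × (44115/268.603) = 0.162.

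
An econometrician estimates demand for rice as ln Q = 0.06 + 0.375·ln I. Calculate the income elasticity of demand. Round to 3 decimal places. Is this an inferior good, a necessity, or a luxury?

0.375 (necessity)

In a log-linear demand, the coefficient on ln I is the income elasticity.
So η = 0.375.
0 < η < 1 ⇒ necessity.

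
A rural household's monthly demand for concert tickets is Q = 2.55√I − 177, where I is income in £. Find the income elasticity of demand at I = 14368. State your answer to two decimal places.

1.19

At I = 14368: Q = 128.660.
dQ/dI = 2.55/(2√I) = 0.0106368 at this income.
η = (dQ/dI)·(I/Q) = 0.0106368 × (14368/128.660) = 1.19.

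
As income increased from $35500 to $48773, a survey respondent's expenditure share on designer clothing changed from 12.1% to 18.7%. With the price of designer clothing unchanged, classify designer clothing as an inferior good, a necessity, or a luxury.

luxury

The budget share rises as income rises, so η > 1.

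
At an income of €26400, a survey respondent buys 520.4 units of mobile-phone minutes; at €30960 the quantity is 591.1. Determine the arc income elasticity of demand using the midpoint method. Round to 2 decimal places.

0.80

ΔQ = 591.1 − 520.4 = 70.7; midpoint Q̄ = (520.4 + 591.1)/2 = 555.75.
ΔI = 30960 − 26400 = 4560; midpoint Ī = (26400 + 30960)/2 = 28680.
η = (ΔQ/Q̄) ÷ (ΔI/Ī) = (70.7/555.75) ÷ (4560/28680) = 0.80.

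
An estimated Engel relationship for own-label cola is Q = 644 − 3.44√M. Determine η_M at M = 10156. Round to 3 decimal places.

-0.583

At M = 10156: Q = 297.327.
dQ/dM = -3.44/(2√M) = -0.0170674 at this income.
η = (dQ/dM)·(M/Q) = -0.0170674 × (10156/297.327) = -0.583.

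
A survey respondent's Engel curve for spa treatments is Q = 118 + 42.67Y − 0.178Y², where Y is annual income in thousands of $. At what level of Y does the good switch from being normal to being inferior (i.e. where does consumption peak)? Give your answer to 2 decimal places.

119.86

dQ/dY = 42.67 − 0.356Y.
The good is inferior where dQ/dY < 0. Setting dQ/dY = 0 gives Y = 42.67 / 0.356 = 119.86.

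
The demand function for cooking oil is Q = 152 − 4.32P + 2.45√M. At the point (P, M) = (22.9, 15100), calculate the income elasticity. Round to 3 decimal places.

At P = 22.9, M = 15100: Q = 354.133.
Holding P constant, ∂Q/∂M = 2.45/(2√M) = 0.00996891.
η_M = (∂Q/∂M)·(M/Q) = 0.00996891 × (15100/354.133) = 0.425.

0.425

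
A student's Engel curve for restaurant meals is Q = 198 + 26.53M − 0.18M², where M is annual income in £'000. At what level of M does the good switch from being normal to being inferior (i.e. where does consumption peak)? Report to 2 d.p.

dQ/dM = 26.53 − 0.36M.
The good is inferior where dQ/dM < 0. Setting dQ/dM = 0 gives M = 26.53 / 0.36 = 73.69.

73.69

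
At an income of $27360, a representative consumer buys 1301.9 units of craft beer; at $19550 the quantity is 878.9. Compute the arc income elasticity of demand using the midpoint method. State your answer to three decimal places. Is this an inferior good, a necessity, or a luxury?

ΔQ = 878.9 − 1301.9 = -423; midpoint Q̄ = (1301.9 + 878.9)/2 = 1090.4.
ΔI = 19550 − 27360 = -7810; midpoint Ī = (27360 + 19550)/2 = 23455.
η = (ΔQ/Q̄) ÷ (ΔI/Ī) = (-423/1090.4) ÷ (-7810/23455) = 1.165.
η > 1 ⇒ luxury.

1.165 (luxury)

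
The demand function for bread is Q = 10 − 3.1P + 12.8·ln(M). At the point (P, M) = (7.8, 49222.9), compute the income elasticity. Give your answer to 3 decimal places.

0.103

At P = 7.8, M = 49222.9: Q = 124.113.
Holding P constant, ∂Q/∂M = 12.8/M = 0.000260042.
η_M = (∂Q/∂M)·(M/Q) = 0.000260042 × (49222.9/124.113) = 0.103.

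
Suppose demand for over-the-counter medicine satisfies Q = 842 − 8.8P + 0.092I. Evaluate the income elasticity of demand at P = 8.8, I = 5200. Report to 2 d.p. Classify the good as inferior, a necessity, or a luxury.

0.38 (necessity)

At P = 8.8, I = 5200: Q = 1242.960.
Holding P constant, ∂Q/∂I = 0.092.
η_I = (∂Q/∂I)·(I/Q) = 0.092 × (5200/1242.960) = 0.38.
Since 0 < η < 1, this is a necessity.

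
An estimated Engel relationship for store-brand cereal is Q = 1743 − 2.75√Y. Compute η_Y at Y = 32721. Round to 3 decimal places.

-0.200

At Y = 32721: Q = 1245.554.
dQ/dY = -2.75/(2√Y) = -0.00760133 at this income.
η = (dQ/dY)·(Y/Q) = -0.00760133 × (32721/1245.554) = -0.200.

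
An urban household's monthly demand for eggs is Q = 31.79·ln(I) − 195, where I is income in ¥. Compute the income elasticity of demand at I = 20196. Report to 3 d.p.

At I = 20196: Q = 120.142.
dQ/dI = 31.79/I = 0.00157407 at this income.
η = (dQ/dI)·(I/Q) = 0.00157407 × (20196/120.142) = 0.265.

0.265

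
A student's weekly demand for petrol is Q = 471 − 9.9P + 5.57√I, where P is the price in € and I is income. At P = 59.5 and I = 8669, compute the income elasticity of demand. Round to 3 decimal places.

0.647

At P = 59.5, I = 8669: Q = 400.559.
Holding P constant, ∂Q/∂I = 5.57/(2√I) = 0.0299117.
η_I = (∂Q/∂I)·(I/Q) = 0.0299117 × (8669/400.559) = 0.647.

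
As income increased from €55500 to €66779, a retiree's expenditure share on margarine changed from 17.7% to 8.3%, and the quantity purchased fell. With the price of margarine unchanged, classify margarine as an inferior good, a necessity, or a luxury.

inferior good

Quantity demanded falls as income rises, so η < 0.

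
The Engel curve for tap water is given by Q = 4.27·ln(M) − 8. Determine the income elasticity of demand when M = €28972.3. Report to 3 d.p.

0.119

At M = 28972.3: Q = 35.870.
dQ/dM = 4.27/M = 0.000147382 at this income.
η = (dQ/dM)·(M/Q) = 0.000147382 × (28972.3/35.870) = 0.119.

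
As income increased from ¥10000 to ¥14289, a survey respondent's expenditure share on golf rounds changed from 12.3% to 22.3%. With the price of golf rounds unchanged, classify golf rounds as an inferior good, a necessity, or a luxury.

The budget share rises as income rises, so η > 1.

luxury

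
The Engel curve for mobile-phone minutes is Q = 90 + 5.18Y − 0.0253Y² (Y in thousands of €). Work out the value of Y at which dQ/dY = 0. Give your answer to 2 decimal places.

102.37

dQ/dY = 5.18 − 0.0506Y.
The good is inferior where dQ/dY < 0. Setting dQ/dY = 0 gives Y = 5.18 / 0.0506 = 102.37.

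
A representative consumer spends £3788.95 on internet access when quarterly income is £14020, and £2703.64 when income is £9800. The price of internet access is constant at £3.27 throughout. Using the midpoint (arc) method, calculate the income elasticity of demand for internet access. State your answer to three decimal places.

With a constant price, Q₁ = 3788.95/3.27 = 1158.700 and Q₂ = 2703.64/3.27 = 826.801 (equivalently, work directly with expenditure since P cancels).
Midpoint %ΔQ = (2703.64 − 3788.95)/3246.30 = -0.33432; midpoint %ΔI = (9800 − 14020)/11910 = -0.35432.
η = -0.33432 / -0.35432 = 0.944.

0.944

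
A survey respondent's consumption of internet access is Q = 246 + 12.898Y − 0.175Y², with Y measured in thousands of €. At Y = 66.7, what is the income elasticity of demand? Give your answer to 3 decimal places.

-2.126

At Y = 66.7: Q = 327.7409.
dQ/dY = 12.898 − 0.35Y = -10.44700.
η = (dQ/dY)·(Y/Q) = -10.44700 × (66.7/327.7409) = -2.126.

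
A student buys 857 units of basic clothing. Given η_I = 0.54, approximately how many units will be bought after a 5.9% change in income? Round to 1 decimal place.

884.3

%ΔQ ≈ η × %ΔI = 0.54 × 5.9% = 3.186%.
New Q ≈ 857 × (1 + 0.03186) = 884.3.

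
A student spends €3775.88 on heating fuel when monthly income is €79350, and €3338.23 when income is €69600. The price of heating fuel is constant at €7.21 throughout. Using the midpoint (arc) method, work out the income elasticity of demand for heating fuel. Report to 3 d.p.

0.940

With a constant price, Q₁ = 3775.88/7.21 = 523.700 and Q₂ = 3338.23/7.21 = 463.000 (equivalently, work directly with expenditure since P cancels).
Midpoint %ΔQ = (3338.23 − 3775.88)/3557.06 = -0.12304; midpoint %ΔI = (69600 − 79350)/74475 = -0.13092.
η = -0.12304 / -0.13092 = 0.940.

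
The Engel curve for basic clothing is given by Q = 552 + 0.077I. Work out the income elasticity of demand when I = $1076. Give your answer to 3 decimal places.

0.131

At I = 1076: Q = 634.852.
dQ/dI = 0.077.
η = (dQ/dI)·(I/Q) = 0.077 × (1076/634.852) = 0.131.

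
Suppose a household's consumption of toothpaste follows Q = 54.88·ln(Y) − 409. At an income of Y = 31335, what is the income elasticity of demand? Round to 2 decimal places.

0.34

At Y = 31335: Q = 159.145.
dQ/dY = 54.88/Y = 0.0017514 at this income.
η = (dQ/dY)·(Y/Q) = 0.0017514 × (31335/159.145) = 0.34.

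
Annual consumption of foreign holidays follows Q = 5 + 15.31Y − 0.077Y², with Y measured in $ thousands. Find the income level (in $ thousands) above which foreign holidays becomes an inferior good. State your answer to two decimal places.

99.42

dQ/dY = 15.31 − 0.154Y.
The good is inferior where dQ/dY < 0. Setting dQ/dY = 0 gives Y = 15.31 / 0.154 = 99.42.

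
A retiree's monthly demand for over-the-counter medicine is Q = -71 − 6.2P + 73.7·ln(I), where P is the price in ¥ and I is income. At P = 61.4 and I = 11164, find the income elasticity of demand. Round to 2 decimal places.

At P = 61.4, I = 11164: Q = 235.237.
Holding P constant, ∂Q/∂I = 73.7/I = 0.00660158.
η_I = (∂Q/∂I)·(I/Q) = 0.00660158 × (11164/235.237) = 0.31.

0.31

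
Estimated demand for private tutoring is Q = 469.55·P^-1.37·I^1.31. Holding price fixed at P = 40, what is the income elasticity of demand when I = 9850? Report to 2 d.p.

For a multiplicative demand Q = A·P^α·I^β, the income elasticity is β everywhere.
Here β = 1.31, so η = 1.31.

1.31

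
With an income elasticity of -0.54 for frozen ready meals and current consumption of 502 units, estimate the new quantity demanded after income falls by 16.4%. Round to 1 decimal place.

546.5

%ΔQ ≈ η × %ΔI = -0.54 × (-16.4%) = 8.856%.
New Q ≈ 502 × (1 + 0.08856) = 546.5.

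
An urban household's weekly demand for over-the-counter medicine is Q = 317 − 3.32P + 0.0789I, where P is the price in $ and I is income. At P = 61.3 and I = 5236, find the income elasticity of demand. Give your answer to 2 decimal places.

At P = 61.3, I = 5236: Q = 526.604.
Holding P constant, ∂Q/∂I = 0.0789.
η_I = (∂Q/∂I)·(I/Q) = 0.0789 × (5236/526.604) = 0.78.

0.78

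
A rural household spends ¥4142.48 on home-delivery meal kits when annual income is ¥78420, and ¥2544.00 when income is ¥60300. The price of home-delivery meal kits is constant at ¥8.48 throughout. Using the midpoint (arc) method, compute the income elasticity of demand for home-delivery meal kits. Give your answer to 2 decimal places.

With a constant price, Q₁ = 4142.48/8.48 = 488.500 and Q₂ = 2544.00/8.48 = 300.000 (equivalently, work directly with expenditure since P cancels).
Midpoint %ΔQ = (2544.00 − 4142.48)/3343.24 = -0.47812; midpoint %ΔI = (60300 − 78420)/69360 = -0.26125.
η = -0.47812 / -0.26125 = 1.83.

1.83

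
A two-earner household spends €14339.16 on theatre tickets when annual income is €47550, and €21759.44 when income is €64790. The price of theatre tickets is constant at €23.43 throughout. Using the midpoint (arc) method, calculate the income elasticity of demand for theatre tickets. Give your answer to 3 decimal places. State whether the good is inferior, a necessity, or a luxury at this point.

1.339 (luxury)

With a constant price, Q₁ = 14339.16/23.43 = 612.000 and Q₂ = 21759.44/23.43 = 928.700 (equivalently, work directly with expenditure since P cancels).
Midpoint %ΔQ = (21759.44 − 14339.16)/18049.30 = 0.41111; midpoint %ΔI = (64790 − 47550)/56170 = 0.30693.
η = 0.41111 / 0.30693 = 1.339.
η > 1 ⇒ luxury.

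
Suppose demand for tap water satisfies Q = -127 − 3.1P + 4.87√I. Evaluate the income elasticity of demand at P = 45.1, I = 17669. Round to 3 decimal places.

At P = 45.1, I = 17669: Q = 380.534.
Holding P constant, ∂Q/∂I = 4.87/(2√I) = 0.0183186.
η_I = (∂Q/∂I)·(I/Q) = 0.0183186 × (17669/380.534) = 0.851.

0.851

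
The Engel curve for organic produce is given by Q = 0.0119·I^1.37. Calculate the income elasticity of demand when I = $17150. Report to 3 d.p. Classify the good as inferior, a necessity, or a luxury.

1.370 (luxury)

For Q = A·I^β the income elasticity is constant and equal to β.
Here β = 1.37, so η = 1.370.
Since η > 1, the good is a luxury.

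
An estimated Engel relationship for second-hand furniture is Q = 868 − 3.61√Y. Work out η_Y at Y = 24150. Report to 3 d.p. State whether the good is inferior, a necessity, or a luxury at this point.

At Y = 24150: Q = 306.996.
dQ/dY = -3.61/(2√Y) = -0.011615 at this income.
η = (dQ/dY)·(Y/Q) = -0.011615 × (24150/306.996) = -0.914.
Since η < 0, the good is an inferior good.

-0.914 (inferior good)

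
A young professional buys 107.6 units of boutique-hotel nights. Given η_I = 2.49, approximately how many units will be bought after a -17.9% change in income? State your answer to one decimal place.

%ΔQ ≈ η × %ΔI = 2.49 × (-17.9%) = -44.571%.
New Q ≈ 107.6 × (1 − 0.44571) = 59.6.

59.6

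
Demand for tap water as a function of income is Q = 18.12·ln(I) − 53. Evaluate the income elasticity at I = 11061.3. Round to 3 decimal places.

At I = 11061.3: Q = 115.719.
dQ/dI = 18.12/I = 0.00163814 at this income.
η = (dQ/dI)·(I/Q) = 0.00163814 × (11061.3/115.719) = 0.157.

0.157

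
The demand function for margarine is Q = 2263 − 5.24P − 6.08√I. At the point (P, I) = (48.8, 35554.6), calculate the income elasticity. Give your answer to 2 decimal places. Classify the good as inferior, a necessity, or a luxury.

At P = 48.8, I = 35554.6: Q = 860.848.
Holding P constant, ∂Q/∂I = -6.08/(2√I) = -0.0161223.
η_I = (∂Q/∂I)·(I/Q) = -0.0161223 × (35554.6/860.848) = -0.67.
Since η < 0, this is an inferior good.

-0.67 (inferior good)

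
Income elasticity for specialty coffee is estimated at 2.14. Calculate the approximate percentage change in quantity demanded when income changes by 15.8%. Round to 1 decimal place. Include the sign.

33.8%

%ΔQ ≈ η × %ΔI = 2.14 × 15.8% = 33.8%.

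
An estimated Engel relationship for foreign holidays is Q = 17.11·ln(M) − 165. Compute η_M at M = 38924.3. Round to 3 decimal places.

1.080

At M = 38924.3: Q = 15.842.
dQ/dM = 17.11/M = 0.000439571 at this income.
η = (dQ/dM)·(M/Q) = 0.000439571 × (38924.3/15.842) = 1.080.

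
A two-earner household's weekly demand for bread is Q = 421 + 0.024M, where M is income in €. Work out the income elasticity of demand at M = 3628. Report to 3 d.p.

0.171

At M = 3628: Q = 508.072.
dQ/dM = 0.024.
η = (dQ/dM)·(M/Q) = 0.024 × (3628/508.072) = 0.171.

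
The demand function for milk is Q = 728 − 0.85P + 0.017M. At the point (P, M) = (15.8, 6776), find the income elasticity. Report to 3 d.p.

0.139

At P = 15.8, M = 6776: Q = 829.762.
Holding P constant, ∂Q/∂M = 0.017.
η_M = (∂Q/∂M)·(M/Q) = 0.017 × (6776/829.762) = 0.139.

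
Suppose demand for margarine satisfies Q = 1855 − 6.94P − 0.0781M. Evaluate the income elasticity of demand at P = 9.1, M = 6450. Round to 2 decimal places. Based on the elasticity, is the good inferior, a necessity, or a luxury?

At P = 9.1, M = 6450: Q = 1288.101.
Holding P constant, ∂Q/∂M = −0.0781.
η_M = (∂Q/∂M)·(M/Q) = -0.0781 × (6450/1288.101) = -0.39.
Since η < 0, this is an inferior good.

-0.39 (inferior good)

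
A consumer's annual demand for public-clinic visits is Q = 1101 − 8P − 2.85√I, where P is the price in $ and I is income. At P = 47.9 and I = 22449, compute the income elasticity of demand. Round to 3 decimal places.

-0.734

At P = 47.9, I = 22449: Q = 290.785.
Holding P constant, ∂Q/∂I = -2.85/(2√I) = -0.00951079.
η_I = (∂Q/∂I)·(I/Q) = -0.00951079 × (22449/290.785) = -0.734.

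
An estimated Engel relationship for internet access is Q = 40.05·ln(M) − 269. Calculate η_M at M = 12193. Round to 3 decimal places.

0.371

At M = 12193: Q = 107.815.
dQ/dM = 40.05/M = 0.00328467 at this income.
η = (dQ/dM)·(M/Q) = 0.00328467 × (12193/107.815) = 0.371.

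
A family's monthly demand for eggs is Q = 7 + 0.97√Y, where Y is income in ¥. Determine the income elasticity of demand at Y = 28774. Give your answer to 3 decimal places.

0.480

At Y = 28774: Q = 171.540.
dQ/dY = 0.97/(2√Y) = 0.00285918 at this income.
η = (dQ/dY)·(Y/Q) = 0.00285918 × (28774/171.540) = 0.480.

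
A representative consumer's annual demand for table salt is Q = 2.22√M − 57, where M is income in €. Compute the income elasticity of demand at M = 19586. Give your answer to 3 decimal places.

0.612

At M = 19586: Q = 253.689.
dQ/dM = 2.22/(2√M) = 0.0079314 at this income.
η = (dQ/dM)·(M/Q) = 0.0079314 × (19586/253.689) = 0.612.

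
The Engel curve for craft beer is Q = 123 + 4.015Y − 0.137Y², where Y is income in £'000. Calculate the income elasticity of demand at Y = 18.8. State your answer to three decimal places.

-0.142

At Y = 18.8: Q = 150.0607.
dQ/dY = 4.015 − 0.274Y = -1.13620.
η = (dQ/dY)·(Y/Q) = -1.13620 × (18.8/150.0607) = -0.142.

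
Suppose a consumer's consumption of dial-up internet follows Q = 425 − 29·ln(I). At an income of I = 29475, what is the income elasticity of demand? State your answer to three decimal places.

At I = 29475: Q = 126.552.
dQ/dI = -29/I = -0.000983885 at this income.
η = (dQ/dI)·(I/Q) = -0.000983885 × (29475/126.552) = -0.229.

-0.229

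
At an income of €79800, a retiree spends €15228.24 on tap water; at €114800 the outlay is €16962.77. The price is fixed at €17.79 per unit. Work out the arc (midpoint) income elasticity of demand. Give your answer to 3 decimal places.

0.300

With a constant price, Q₁ = 15228.24/17.79 = 856.000 and Q₂ = 16962.77/17.79 = 953.500 (equivalently, work directly with expenditure since P cancels).
Midpoint %ΔQ = (16962.77 − 15228.24)/16095.51 = 0.10776; midpoint %ΔI = (114800 − 79800)/97300 = 0.35971.
η = 0.10776 / 0.35971 = 0.300.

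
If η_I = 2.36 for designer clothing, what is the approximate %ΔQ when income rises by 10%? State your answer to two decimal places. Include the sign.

%ΔQ ≈ η × %ΔI = 2.36 × 10% = 23.60%.

23.60%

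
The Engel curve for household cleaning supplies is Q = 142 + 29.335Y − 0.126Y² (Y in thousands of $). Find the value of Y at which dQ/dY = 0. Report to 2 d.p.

116.41

dQ/dY = 29.335 − 0.252Y.
The good is inferior where dQ/dY < 0. Setting dQ/dY = 0 gives Y = 29.335 / 0.252 = 116.41.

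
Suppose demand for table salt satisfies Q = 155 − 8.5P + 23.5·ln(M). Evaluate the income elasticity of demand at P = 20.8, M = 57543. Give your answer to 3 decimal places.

0.100

At P = 20.8, M = 57543: Q = 235.767.
Holding P constant, ∂Q/∂M = 23.5/M = 0.00040839.
η_M = (∂Q/∂M)·(M/Q) = 0.00040839 × (57543/235.767) = 0.100.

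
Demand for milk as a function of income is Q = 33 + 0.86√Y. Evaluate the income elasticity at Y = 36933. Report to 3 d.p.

0.417

At Y = 36933: Q = 198.274.
dQ/dY = 0.86/(2√Y) = 0.00223749 at this income.
η = (dQ/dY)·(Y/Q) = 0.00223749 × (36933/198.274) = 0.417.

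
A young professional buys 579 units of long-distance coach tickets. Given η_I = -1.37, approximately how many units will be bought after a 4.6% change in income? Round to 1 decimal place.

%ΔQ ≈ η × %ΔI = -1.37 × 4.6% = -6.302%.
New Q ≈ 579 × (1 − 0.06302) = 542.5.

542.5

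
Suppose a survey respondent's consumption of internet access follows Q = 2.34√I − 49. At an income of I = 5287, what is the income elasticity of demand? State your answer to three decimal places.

At I = 5287: Q = 121.146.
dQ/dI = 2.34/(2√I) = 0.0160909 at this income.
η = (dQ/dI)·(I/Q) = 0.0160909 × (5287/121.146) = 0.702.

0.702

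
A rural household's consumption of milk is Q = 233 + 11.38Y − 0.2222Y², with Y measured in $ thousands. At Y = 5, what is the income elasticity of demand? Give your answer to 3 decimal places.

0.161

At Y = 5: Q = 284.3450.
dQ/dY = 11.38 − 0.4444Y = 9.15800.
η = (dQ/dY)·(Y/Q) = 9.15800 × (5/284.3450) = 0.161.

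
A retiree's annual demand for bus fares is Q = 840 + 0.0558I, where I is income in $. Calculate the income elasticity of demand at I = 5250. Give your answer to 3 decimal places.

At I = 5250: Q = 1132.950.
dQ/dI = 0.0558.
η = (dQ/dI)·(I/Q) = 0.0558 × (5250/1132.950) = 0.259.

0.259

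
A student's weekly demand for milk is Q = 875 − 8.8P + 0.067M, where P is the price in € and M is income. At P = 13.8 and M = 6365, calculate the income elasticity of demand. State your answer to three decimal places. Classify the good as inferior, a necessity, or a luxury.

At P = 13.8, M = 6365: Q = 1180.015.
Holding P constant, ∂Q/∂M = 0.067.
η_M = (∂Q/∂M)·(M/Q) = 0.067 × (6365/1180.015) = 0.361.
Since 0 < η < 1, this is a necessity.

0.361 (necessity)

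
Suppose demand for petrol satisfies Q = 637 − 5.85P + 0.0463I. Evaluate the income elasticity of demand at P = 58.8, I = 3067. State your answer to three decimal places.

0.326

At P = 58.8, I = 3067: Q = 435.022.
Holding P constant, ∂Q/∂I = 0.0463.
η_I = (∂Q/∂I)·(I/Q) = 0.0463 × (3067/435.022) = 0.326.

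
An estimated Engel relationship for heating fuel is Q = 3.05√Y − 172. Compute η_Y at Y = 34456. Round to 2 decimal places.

0.72

At Y = 34456: Q = 394.151.
dQ/dY = 3.05/(2√Y) = 0.00821556 at this income.
η = (dQ/dY)·(Y/Q) = 0.00821556 × (34456/394.151) = 0.72.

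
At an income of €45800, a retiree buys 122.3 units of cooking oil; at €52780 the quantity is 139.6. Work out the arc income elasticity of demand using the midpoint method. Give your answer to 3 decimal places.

ΔQ = 139.6 − 122.3 = 17.3; midpoint Q̄ = (122.3 + 139.6)/2 = 130.95.
ΔI = 52780 − 45800 = 6980; midpoint Ī = (45800 + 52780)/2 = 49290.
η = (ΔQ/Q̄) ÷ (ΔI/Ī) = (17.3/130.95) ÷ (6980/49290) = 0.933.

0.933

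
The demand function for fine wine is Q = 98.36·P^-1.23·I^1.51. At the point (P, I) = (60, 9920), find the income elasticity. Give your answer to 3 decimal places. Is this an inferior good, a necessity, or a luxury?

1.510 (luxury)

For a multiplicative demand Q = A·P^α·I^β, the income elasticity is β everywhere.
Here β = 1.51, so η = 1.510.
Since η > 1, this is a luxury.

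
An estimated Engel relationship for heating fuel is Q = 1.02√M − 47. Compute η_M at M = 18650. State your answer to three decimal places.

At M = 18650: Q = 92.296.
dQ/dM = 1.02/(2√M) = 0.00373449 at this income.
η = (dQ/dM)·(M/Q) = 0.00373449 × (18650/92.296) = 0.755.

0.755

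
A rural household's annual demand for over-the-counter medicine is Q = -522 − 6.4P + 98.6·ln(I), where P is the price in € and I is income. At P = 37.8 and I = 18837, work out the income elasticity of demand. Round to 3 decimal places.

0.477

At P = 37.8, I = 18837: Q = 206.657.
Holding P constant, ∂Q/∂I = 98.6/I = 0.00523438.
η_I = (∂Q/∂I)·(I/Q) = 0.00523438 × (18837/206.657) = 0.477.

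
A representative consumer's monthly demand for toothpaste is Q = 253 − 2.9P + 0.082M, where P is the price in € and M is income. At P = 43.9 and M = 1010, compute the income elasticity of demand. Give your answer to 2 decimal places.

0.40

At P = 43.9, M = 1010: Q = 208.510.
Holding P constant, ∂Q/∂M = 0.082.
η_M = (∂Q/∂M)·(M/Q) = 0.082 × (1010/208.510) = 0.40.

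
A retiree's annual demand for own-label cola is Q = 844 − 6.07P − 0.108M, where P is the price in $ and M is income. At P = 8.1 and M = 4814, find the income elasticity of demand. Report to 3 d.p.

-1.891

At P = 8.1, M = 4814: Q = 274.921.
Holding P constant, ∂Q/∂M = −0.108.
η_M = (∂Q/∂M)·(M/Q) = -0.108 × (4814/274.921) = -1.891.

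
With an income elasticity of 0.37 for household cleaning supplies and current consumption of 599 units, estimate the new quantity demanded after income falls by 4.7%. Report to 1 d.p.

588.6

%ΔQ ≈ η × %ΔI = 0.37 × (-4.7%) = -1.739%.
New Q ≈ 599 × (1 − 0.01739) = 588.6.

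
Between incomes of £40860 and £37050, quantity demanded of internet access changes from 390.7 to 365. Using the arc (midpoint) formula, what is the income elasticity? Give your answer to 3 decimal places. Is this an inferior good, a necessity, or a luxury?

0.695 (necessity)

ΔQ = 365 − 390.7 = -25.7; midpoint Q̄ = (390.7 + 365)/2 = 377.85.
ΔI = 37050 − 40860 = -3810; midpoint Ī = (40860 + 37050)/2 = 38955.
η = (ΔQ/Q̄) ÷ (ΔI/Ī) = (-25.7/377.85) ÷ (-3810/38955) = 0.695.
0 < η < 1 ⇒ necessity.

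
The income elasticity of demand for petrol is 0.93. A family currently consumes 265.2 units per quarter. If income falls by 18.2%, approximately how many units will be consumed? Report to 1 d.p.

220.3

%ΔQ ≈ η × %ΔI = 0.93 × (-18.2%) = -16.926%.
New Q ≈ 265.2 × (1 − 0.16926) = 220.3.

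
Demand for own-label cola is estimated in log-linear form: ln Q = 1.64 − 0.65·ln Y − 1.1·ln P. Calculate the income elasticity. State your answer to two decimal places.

-0.65

In a log-linear demand, the coefficient on ln Y is the income elasticity.
So η = -0.65.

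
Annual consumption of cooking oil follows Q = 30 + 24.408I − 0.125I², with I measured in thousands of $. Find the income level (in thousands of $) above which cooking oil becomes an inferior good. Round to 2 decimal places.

97.63

dQ/dI = 24.408 − 0.25I.
The good is inferior where dQ/dI < 0. Setting dQ/dI = 0 gives I = 24.408 / 0.25 = 97.63.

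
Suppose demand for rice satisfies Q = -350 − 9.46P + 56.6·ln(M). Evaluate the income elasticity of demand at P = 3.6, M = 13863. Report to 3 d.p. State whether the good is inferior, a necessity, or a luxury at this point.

At P = 3.6, M = 13863: Q = 155.737.
Holding P constant, ∂Q/∂M = 56.6/M = 0.00408281.
η_M = (∂Q/∂M)·(M/Q) = 0.00408281 × (13863/155.737) = 0.363.
Since 0 < η < 1, this is a necessity.

0.363 (necessity)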